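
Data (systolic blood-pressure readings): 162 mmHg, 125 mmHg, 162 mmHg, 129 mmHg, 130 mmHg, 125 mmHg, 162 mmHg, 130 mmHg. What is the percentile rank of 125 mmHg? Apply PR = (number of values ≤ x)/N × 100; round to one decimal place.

25.0

N = 8.
Strictly below 125: 0. Equal to 125: 2.
PR = 2/8 × 100 = 25.0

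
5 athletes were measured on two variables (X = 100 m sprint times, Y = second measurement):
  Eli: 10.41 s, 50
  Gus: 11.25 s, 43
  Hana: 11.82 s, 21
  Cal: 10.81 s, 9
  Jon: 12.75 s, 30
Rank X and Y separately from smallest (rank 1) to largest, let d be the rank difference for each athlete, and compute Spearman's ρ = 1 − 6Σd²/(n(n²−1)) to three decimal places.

-0.300

Ranks of variable 1: 1, 3, 4, 2, 5
Ranks of variable 2: 5, 4, 2, 1, 3
d = r₁ − r₂: -4, -1, 2, 1, 2
d²: 16, 1, 4, 1, 4; Σd² = 26
ρ = 1 − 6·26/(5·24) = 1 − 156/120 = -0.300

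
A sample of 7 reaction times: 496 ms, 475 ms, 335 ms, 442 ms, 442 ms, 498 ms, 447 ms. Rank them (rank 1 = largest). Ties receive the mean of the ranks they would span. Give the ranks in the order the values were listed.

Sorted (descending): 498, 496, 475, 447, 442, 442, 335
The 2 values of 442 occupy positions 5–6 → average rank (5+6)/2 = 5.5.

2, 3, 7, 5.5, 5.5, 1, 4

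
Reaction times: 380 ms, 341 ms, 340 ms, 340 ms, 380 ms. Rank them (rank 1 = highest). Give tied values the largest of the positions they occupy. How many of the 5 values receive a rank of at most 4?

Sorted (descending): 380, 380, 341, 340, 340
The 2 values of 380 occupy positions 1–2 → each gets rank 2.
The 2 values of 340 occupy positions 4–5 → each gets rank 5.
Ranks ≤ 4: {2, 2, 3} → 3 values.

3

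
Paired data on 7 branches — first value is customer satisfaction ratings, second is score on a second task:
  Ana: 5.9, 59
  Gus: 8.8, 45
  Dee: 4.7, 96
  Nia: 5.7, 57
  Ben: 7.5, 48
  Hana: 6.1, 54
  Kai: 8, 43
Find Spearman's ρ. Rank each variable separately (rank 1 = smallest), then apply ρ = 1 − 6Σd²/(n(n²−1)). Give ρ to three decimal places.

-0.929

Ranks of variable 1: 3, 7, 1, 2, 5, 4, 6
Ranks of variable 2: 6, 2, 7, 5, 3, 4, 1
d = r₁ − r₂: -3, 5, -6, -3, 2, 0, 5
d²: 9, 25, 36, 9, 4, 0, 25; Σd² = 108
ρ = 1 − 6·108/(7·48) = 1 − 648/336 = -0.929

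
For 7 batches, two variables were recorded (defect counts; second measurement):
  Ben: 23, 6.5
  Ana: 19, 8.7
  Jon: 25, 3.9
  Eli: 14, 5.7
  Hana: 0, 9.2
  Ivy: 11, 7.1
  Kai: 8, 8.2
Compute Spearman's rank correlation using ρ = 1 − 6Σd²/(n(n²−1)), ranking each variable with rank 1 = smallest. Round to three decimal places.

-0.714

Ranks of variable 1: 6, 5, 7, 4, 1, 3, 2
Ranks of variable 2: 3, 6, 1, 2, 7, 4, 5
d = r₁ − r₂: 3, -1, 6, 2, -6, -1, -3
d²: 9, 1, 36, 4, 36, 1, 9; Σd² = 96
ρ = 1 − 6·96/(7·48) = 1 − 576/336 = -0.714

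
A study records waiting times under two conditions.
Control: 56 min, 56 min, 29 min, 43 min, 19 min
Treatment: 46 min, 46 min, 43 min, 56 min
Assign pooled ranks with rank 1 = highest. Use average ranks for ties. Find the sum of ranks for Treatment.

17.5

Sorted (descending): 56, 56, 56, 46, 46, 43, 43, 29, 19
The 3 values of 56 occupy positions 1–3 → average rank 2.
The 2 values of 46 occupy positions 4–5 → average rank (4+5)/2 = 4.5.
The 2 values of 43 occupy positions 6–7 → average rank (6+7)/2 = 6.5.
Treatment values → pooled ranks: 46→4.5, 46→4.5, 43→6.5, 56→2
Rank sum = 4.5 + 4.5 + 6.5 + 2 = 17.5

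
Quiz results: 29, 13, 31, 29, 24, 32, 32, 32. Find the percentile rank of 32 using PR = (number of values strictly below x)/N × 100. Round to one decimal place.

N = 8.
Strictly below 32: 5. Equal to 32: 3.
PR = 5/8 × 100 = 62.5

62.5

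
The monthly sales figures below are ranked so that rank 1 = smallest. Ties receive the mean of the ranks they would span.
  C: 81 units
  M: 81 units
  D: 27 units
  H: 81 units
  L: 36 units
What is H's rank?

Sorted (ascending): 27, 36, 81, 81, 81
The 3 values of 81 occupy positions 3–5 → average rank 4.
H has value 81 units → rank 4.

4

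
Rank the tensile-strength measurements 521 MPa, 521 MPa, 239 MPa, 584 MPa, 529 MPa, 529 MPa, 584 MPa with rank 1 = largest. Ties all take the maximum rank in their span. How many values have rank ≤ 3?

2

Sorted (descending): 584, 584, 529, 529, 521, 521, 239
The 2 values of 584 occupy positions 1–2 → each gets rank 2.
The 2 values of 529 occupy positions 3–4 → each gets rank 4.
The 2 values of 521 occupy positions 5–6 → each gets rank 6.
Ranks ≤ 3: {2, 2} → 2 values.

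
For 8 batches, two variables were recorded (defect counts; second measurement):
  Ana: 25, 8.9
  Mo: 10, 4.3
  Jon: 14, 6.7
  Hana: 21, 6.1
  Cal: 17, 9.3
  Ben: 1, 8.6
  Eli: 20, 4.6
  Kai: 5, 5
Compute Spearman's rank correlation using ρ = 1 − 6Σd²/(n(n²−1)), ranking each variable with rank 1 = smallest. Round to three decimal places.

Ranks of variable 1: 8, 3, 4, 7, 5, 1, 6, 2
Ranks of variable 2: 7, 1, 5, 4, 8, 6, 2, 3
d = r₁ − r₂: 1, 2, -1, 3, -3, -5, 4, -1
d²: 1, 4, 1, 9, 9, 25, 16, 1; Σd² = 66
ρ = 1 − 6·66/(8·63) = 1 − 396/504 = 0.214

0.214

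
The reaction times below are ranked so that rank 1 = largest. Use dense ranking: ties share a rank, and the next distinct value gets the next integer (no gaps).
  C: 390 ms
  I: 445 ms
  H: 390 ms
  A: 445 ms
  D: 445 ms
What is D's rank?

Sorted (descending): 445, 445, 445, 390, 390
The 3 values of 445 share dense rank 1.
The 2 values of 390 share dense rank 2.
D has value 445 ms → rank 1.

1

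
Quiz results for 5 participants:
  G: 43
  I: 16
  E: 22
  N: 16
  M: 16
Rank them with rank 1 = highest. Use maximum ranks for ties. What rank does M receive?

5

Sorted (descending): 43, 22, 16, 16, 16
The 3 values of 16 occupy positions 3–5 → each gets rank 5.
M has value 16 → rank 5.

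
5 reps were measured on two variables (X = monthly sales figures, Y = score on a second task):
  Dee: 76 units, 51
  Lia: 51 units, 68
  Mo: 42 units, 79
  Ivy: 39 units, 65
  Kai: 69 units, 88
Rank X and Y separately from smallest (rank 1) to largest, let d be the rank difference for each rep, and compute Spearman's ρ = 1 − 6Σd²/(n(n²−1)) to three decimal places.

Ranks of variable 1: 5, 3, 2, 1, 4
Ranks of variable 2: 1, 3, 4, 2, 5
d = r₁ − r₂: 4, 0, -2, -1, -1
d²: 16, 0, 4, 1, 1; Σd² = 22
ρ = 1 − 6·22/(5·24) = 1 − 132/120 = -0.100

-0.100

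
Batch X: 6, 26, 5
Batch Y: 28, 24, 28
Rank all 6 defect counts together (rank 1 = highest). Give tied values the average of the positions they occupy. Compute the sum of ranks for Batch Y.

Sorted (descending): 28, 28, 26, 24, 6, 5
The 2 values of 28 occupy positions 1–2 → average rank (1+2)/2 = 1.5.
Batch Y values → pooled ranks: 28→1.5, 24→4, 28→1.5
Rank sum = 1.5 + 4 + 1.5 = 7

7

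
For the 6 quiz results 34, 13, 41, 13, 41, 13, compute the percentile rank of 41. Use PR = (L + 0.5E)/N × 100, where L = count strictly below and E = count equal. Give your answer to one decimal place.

83.3

N = 6.
Strictly below 41: 4. Equal to 41: 2.
PR = (4 + 0.5·2)/6 × 100 = 83.3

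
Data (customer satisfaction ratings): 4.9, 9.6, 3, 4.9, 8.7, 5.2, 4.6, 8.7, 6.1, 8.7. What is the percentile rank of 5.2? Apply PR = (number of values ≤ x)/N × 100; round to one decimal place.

N = 10.
Strictly below 5.2: 4. Equal to 5.2: 1.
PR = 5/10 × 100 = 50.0

50.0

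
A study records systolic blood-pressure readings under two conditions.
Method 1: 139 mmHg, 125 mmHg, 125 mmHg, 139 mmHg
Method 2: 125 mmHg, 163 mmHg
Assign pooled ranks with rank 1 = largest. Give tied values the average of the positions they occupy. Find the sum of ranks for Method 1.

15

Sorted (descending): 163, 139, 139, 125, 125, 125
The 2 values of 139 occupy positions 2–3 → average rank (2+3)/2 = 2.5.
The 3 values of 125 occupy positions 4–6 → average rank 5.
Method 1 values → pooled ranks: 139→2.5, 125→5, 125→5, 139→2.5
Rank sum = 2.5 + 5 + 5 + 2.5 = 15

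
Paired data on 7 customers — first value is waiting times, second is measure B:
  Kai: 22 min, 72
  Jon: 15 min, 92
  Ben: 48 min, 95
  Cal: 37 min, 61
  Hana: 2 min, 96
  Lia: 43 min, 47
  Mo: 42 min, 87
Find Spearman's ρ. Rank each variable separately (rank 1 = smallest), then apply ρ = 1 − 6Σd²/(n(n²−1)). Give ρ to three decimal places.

-0.357

Ranks of variable 1: 3, 2, 7, 4, 1, 6, 5
Ranks of variable 2: 3, 5, 6, 2, 7, 1, 4
d = r₁ − r₂: 0, -3, 1, 2, -6, 5, 1
d²: 0, 9, 1, 4, 36, 25, 1; Σd² = 76
ρ = 1 − 6·76/(7·48) = 1 − 456/336 = -0.357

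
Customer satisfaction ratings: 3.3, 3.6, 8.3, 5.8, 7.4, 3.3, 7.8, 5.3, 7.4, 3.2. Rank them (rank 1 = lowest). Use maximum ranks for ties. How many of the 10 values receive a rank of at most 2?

1

Sorted (ascending): 3.2, 3.3, 3.3, 3.6, 5.3, 5.8, 7.4, 7.4, 7.8, 8.3
The 2 values of 3.3 occupy positions 2–3 → each gets rank 3.
The 2 values of 7.4 occupy positions 7–8 → each gets rank 8.
Ranks ≤ 2: {1} → 1 value.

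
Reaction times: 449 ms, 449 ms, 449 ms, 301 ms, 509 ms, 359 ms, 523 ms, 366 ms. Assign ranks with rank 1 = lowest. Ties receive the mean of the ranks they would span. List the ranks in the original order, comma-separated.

Sorted (ascending): 301, 359, 366, 449, 449, 449, 509, 523
The 3 values of 449 occupy positions 4–6 → average rank 5.

5, 5, 5, 1, 7, 2, 8, 3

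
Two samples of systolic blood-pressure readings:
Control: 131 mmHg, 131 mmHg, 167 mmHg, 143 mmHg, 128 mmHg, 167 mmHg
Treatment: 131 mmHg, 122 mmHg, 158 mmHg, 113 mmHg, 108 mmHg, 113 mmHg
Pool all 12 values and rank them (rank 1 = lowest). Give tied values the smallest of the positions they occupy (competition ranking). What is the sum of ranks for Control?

48

Sorted (ascending): 108, 113, 113, 122, 128, 131, 131, 131, 143, 158, 167, 167
The 2 values of 113 occupy positions 2–3 → each gets rank 2.
The 3 values of 131 occupy positions 6–8 → each gets rank 6.
The 2 values of 167 occupy positions 11–12 → each gets rank 11.
Control values → pooled ranks: 131→6, 131→6, 167→11, 143→9, 128→5, 167→11
Rank sum = 6 + 6 + 11 + 9 + 5 + 11 = 48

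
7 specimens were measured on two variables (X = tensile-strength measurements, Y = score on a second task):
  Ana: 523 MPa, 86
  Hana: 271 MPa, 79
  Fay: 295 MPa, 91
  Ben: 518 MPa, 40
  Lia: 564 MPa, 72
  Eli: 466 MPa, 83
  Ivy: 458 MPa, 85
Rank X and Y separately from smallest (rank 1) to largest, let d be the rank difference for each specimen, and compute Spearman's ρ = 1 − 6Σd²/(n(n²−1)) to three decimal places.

Ranks of variable 1: 6, 1, 2, 5, 7, 4, 3
Ranks of variable 2: 6, 3, 7, 1, 2, 4, 5
d = r₁ − r₂: 0, -2, -5, 4, 5, 0, -2
d²: 0, 4, 25, 16, 25, 0, 4; Σd² = 74
ρ = 1 − 6·74/(7·48) = 1 − 444/336 = -0.321

-0.321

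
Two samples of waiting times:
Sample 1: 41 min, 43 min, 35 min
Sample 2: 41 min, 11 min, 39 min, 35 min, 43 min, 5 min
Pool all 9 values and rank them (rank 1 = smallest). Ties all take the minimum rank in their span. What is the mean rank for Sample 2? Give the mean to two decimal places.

Sorted (ascending): 5, 11, 35, 35, 39, 41, 41, 43, 43
The 2 values of 35 occupy positions 3–4 → each gets rank 3.
The 2 values of 41 occupy positions 6–7 → each gets rank 6.
The 2 values of 43 occupy positions 8–9 → each gets rank 8.
Sample 2 values → pooled ranks: 41→6, 11→2, 39→5, 35→3, 43→8, 5→1
Mean rank = (6 + 2 + 5 + 3 + 8 + 1) / 6 = 4.17

4.17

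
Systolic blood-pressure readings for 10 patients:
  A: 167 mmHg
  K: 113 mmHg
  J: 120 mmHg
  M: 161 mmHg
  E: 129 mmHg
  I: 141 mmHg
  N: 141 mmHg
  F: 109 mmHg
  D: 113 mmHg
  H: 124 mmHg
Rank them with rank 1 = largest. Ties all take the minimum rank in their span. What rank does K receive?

8

Sorted (descending): 167, 161, 141, 141, 129, 124, 120, 113, 113, 109
The 2 values of 141 occupy positions 3–4 → each gets rank 3.
The 2 values of 113 occupy positions 8–9 → each gets rank 8.
K has value 113 mmHg → rank 8.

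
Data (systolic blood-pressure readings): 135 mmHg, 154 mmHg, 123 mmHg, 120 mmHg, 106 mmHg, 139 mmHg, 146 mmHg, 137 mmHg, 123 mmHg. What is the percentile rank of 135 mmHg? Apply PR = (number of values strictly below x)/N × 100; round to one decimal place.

44.4

N = 9.
Strictly below 135: 4. Equal to 135: 1.
PR = 4/9 × 100 = 44.4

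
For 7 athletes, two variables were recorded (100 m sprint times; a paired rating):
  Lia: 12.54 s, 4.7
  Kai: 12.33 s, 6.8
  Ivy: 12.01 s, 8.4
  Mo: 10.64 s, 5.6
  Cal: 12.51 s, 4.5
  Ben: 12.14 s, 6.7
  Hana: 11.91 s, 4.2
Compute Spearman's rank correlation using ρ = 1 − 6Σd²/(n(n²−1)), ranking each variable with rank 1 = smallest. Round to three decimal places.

Ranks of variable 1: 7, 5, 3, 1, 6, 4, 2
Ranks of variable 2: 3, 6, 7, 4, 2, 5, 1
d = r₁ − r₂: 4, -1, -4, -3, 4, -1, 1
d²: 16, 1, 16, 9, 16, 1, 1; Σd² = 60
ρ = 1 − 6·60/(7·48) = 1 − 360/336 = -0.071

-0.071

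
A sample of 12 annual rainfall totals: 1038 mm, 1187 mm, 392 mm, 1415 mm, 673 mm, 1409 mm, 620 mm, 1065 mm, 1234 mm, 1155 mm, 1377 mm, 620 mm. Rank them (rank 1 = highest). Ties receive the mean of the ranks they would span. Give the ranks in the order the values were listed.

Sorted (descending): 1415, 1409, 1377, 1234, 1187, 1155, 1065, 1038, 673, 620, 620, 392
The 2 values of 620 occupy positions 10–11 → average rank (10+11)/2 = 10.5.

8, 5, 12, 1, 9, 2, 10.5, 7, 4, 6, 3, 10.5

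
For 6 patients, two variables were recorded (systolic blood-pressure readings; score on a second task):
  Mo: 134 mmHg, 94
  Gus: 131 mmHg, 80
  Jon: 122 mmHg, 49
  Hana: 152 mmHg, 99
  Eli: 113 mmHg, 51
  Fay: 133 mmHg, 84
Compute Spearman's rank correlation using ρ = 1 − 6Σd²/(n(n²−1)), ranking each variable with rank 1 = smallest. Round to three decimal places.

Ranks of variable 1: 5, 3, 2, 6, 1, 4
Ranks of variable 2: 5, 3, 1, 6, 2, 4
d = r₁ − r₂: 0, 0, 1, 0, -1, 0
d²: 0, 0, 1, 0, 1, 0; Σd² = 2
ρ = 1 − 6·2/(6·35) = 1 − 12/210 = 0.943

0.943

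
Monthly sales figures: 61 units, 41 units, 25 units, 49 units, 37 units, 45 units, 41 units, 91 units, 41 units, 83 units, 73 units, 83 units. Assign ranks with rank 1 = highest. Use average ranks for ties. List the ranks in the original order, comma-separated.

5, 9, 12, 6, 11, 7, 9, 1, 9, 2.5, 4, 2.5

Sorted (descending): 91, 83, 83, 73, 61, 49, 45, 41, 41, 41, 37, 25
The 2 values of 83 occupy positions 2–3 → average rank (2+3)/2 = 2.5.
The 3 values of 41 occupy positions 8–10 → average rank 9.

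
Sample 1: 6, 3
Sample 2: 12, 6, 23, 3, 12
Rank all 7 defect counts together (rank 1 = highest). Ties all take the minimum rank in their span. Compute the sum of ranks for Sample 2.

Sorted (descending): 23, 12, 12, 6, 6, 3, 3
The 2 values of 12 occupy positions 2–3 → each gets rank 2.
The 2 values of 6 occupy positions 4–5 → each gets rank 4.
The 2 values of 3 occupy positions 6–7 → each gets rank 6.
Sample 2 values → pooled ranks: 12→2, 6→4, 23→1, 3→6, 12→2
Rank sum = 2 + 4 + 1 + 6 + 2 = 15

15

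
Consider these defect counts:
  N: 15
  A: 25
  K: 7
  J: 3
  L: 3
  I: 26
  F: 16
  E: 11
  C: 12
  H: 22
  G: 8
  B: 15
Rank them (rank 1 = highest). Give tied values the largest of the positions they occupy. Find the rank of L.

Sorted (descending): 26, 25, 22, 16, 15, 15, 12, 11, 8, 7, 3, 3
The 2 values of 15 occupy positions 5–6 → each gets rank 6.
The 2 values of 3 occupy positions 11–12 → each gets rank 12.
L has value 3 → rank 12.

12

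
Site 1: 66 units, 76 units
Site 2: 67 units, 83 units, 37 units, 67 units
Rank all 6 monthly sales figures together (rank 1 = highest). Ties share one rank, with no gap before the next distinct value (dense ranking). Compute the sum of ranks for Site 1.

6

Sorted (descending): 83, 76, 67, 67, 66, 37
The 2 values of 67 share dense rank 3.
Remaining distinct values take the next consecutive integers.
Site 1 values → pooled ranks: 66→4, 76→2
Rank sum = 4 + 2 = 6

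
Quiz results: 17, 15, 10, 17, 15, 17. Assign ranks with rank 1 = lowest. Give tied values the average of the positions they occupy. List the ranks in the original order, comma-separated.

Sorted (ascending): 10, 15, 15, 17, 17, 17
The 2 values of 15 occupy positions 2–3 → average rank (2+3)/2 = 2.5.
The 3 values of 17 occupy positions 4–6 → average rank 5.

5, 2.5, 1, 5, 2.5, 5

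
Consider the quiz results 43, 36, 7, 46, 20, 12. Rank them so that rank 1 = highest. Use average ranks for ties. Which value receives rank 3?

36

Sorted (descending): 46, 43, 36, 20, 12, 7
No ties — each value takes its position as its rank.
Rank 3 → value 36.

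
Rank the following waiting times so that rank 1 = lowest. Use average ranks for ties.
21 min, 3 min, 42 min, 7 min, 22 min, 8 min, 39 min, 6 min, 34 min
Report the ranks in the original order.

5, 1, 9, 3, 6, 4, 8, 2, 7

Sorted (ascending): 3, 6, 7, 8, 21, 22, 34, 39, 42
No ties — each value takes its position as its rank.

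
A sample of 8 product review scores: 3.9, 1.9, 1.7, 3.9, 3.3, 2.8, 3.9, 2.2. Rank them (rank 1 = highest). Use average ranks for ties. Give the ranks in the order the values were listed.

2, 7, 8, 2, 4, 5, 2, 6

Sorted (descending): 3.9, 3.9, 3.9, 3.3, 2.8, 2.2, 1.9, 1.7
The 3 values of 3.9 occupy positions 1–3 → average rank 2.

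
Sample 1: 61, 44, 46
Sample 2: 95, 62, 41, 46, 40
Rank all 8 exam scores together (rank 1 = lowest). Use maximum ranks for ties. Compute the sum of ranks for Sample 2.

Sorted (ascending): 40, 41, 44, 46, 46, 61, 62, 95
The 2 values of 46 occupy positions 4–5 → each gets rank 5.
Sample 2 values → pooled ranks: 95→8, 62→7, 41→2, 46→5, 40→1
Rank sum = 8 + 7 + 2 + 5 + 1 = 23

23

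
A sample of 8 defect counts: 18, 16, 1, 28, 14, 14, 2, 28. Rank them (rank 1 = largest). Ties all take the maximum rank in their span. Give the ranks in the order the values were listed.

Sorted (descending): 28, 28, 18, 16, 14, 14, 2, 1
The 2 values of 28 occupy positions 1–2 → each gets rank 2.
The 2 values of 14 occupy positions 5–6 → each gets rank 6.

3, 4, 8, 2, 6, 6, 7, 2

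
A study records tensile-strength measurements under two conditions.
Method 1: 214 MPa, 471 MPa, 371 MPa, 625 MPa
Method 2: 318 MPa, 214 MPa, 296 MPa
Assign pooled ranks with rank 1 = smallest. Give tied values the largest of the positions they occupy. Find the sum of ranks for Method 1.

Sorted (ascending): 214, 214, 296, 318, 371, 471, 625
The 2 values of 214 occupy positions 1–2 → each gets rank 2.
Method 1 values → pooled ranks: 214→2, 471→6, 371→5, 625→7
Rank sum = 2 + 6 + 5 + 7 = 20

20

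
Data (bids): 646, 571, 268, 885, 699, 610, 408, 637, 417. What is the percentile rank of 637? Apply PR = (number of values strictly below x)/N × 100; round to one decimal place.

N = 9.
Strictly below 637: 5. Equal to 637: 1.
PR = 5/9 × 100 = 55.6

55.6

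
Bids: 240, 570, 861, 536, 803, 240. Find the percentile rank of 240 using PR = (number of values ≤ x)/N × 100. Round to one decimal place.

33.3

N = 6.
Strictly below 240: 0. Equal to 240: 2.
PR = 2/6 × 100 = 33.3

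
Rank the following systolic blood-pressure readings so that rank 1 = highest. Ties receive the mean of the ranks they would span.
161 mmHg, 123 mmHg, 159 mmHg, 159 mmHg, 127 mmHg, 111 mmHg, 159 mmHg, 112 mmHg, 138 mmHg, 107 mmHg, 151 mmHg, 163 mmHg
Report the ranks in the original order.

Sorted (descending): 163, 161, 159, 159, 159, 151, 138, 127, 123, 112, 111, 107
The 3 values of 159 occupy positions 3–5 → average rank 4.

2, 9, 4, 4, 8, 11, 4, 10, 7, 12, 6, 1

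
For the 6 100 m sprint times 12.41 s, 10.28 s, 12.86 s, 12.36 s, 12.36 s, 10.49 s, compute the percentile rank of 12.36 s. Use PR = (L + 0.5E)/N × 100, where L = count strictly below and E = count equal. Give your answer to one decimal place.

N = 6.
Strictly below 12.36: 2. Equal to 12.36: 2.
PR = (2 + 0.5·2)/6 × 100 = 50.0

50.0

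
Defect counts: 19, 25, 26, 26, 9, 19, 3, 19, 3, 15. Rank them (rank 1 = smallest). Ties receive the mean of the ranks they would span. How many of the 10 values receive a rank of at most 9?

8

Sorted (ascending): 3, 3, 9, 15, 19, 19, 19, 25, 26, 26
The 2 values of 3 occupy positions 1–2 → average rank (1+2)/2 = 1.5.
The 3 values of 19 occupy positions 5–7 → average rank 6.
The 2 values of 26 occupy positions 9–10 → average rank (9+10)/2 = 9.5.
Ranks ≤ 9: {1.5, 1.5, 3, 4, 6, 6, 6, 8} → 8 values.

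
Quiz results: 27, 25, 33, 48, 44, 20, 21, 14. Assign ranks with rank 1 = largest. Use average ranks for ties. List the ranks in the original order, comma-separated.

Sorted (descending): 48, 44, 33, 27, 25, 21, 20, 14
No ties — each value takes its position as its rank.

4, 5, 3, 1, 2, 7, 6, 8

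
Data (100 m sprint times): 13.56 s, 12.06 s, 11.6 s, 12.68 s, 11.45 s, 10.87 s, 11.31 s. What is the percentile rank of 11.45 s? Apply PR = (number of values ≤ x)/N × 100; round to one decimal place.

42.9

N = 7.
Strictly below 11.45: 2. Equal to 11.45: 1.
PR = 3/7 × 100 = 42.9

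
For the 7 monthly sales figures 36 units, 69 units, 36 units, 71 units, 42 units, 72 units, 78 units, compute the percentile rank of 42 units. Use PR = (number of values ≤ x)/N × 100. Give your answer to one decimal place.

42.9

N = 7.
Strictly below 42: 2. Equal to 42: 1.
PR = 3/7 × 100 = 42.9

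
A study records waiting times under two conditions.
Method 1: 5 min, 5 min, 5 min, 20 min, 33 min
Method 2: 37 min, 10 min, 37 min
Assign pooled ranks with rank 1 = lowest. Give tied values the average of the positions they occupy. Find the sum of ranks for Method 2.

19

Sorted (ascending): 5, 5, 5, 10, 20, 33, 37, 37
The 3 values of 5 occupy positions 1–3 → average rank 2.
The 2 values of 37 occupy positions 7–8 → average rank (7+8)/2 = 7.5.
Method 2 values → pooled ranks: 37→7.5, 10→4, 37→7.5
Rank sum = 7.5 + 4 + 7.5 = 19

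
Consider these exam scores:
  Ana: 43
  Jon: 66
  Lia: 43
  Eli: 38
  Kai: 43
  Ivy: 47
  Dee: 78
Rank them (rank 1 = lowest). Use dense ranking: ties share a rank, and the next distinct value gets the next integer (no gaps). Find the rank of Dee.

Sorted (ascending): 38, 43, 43, 43, 47, 66, 78
The 3 values of 43 share dense rank 2.
Remaining distinct values take the next consecutive integers.
Dee has value 78 → rank 5.

5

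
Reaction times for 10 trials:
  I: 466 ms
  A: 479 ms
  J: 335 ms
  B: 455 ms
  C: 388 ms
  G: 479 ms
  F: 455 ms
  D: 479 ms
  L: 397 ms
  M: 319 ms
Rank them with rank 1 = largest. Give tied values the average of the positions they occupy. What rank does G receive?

Sorted (descending): 479, 479, 479, 466, 455, 455, 397, 388, 335, 319
The 3 values of 479 occupy positions 1–3 → average rank 2.
The 2 values of 455 occupy positions 5–6 → average rank (5+6)/2 = 5.5.
G has value 479 ms → rank 2.

2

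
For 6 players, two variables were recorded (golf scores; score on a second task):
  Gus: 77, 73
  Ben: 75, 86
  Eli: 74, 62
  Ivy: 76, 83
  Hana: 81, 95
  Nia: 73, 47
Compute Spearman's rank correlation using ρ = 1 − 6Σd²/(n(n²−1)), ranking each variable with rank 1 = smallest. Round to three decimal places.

0.771

Ranks of variable 1: 5, 3, 2, 4, 6, 1
Ranks of variable 2: 3, 5, 2, 4, 6, 1
d = r₁ − r₂: 2, -2, 0, 0, 0, 0
d²: 4, 4, 0, 0, 0, 0; Σd² = 8
ρ = 1 − 6·8/(6·35) = 1 − 48/210 = 0.771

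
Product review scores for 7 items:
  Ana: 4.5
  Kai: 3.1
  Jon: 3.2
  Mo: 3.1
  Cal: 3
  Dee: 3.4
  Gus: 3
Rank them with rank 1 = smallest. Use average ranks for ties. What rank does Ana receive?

Sorted (ascending): 3, 3, 3.1, 3.1, 3.2, 3.4, 4.5
The 2 values of 3 occupy positions 1–2 → average rank (1+2)/2 = 1.5.
The 2 values of 3.1 occupy positions 3–4 → average rank (3+4)/2 = 3.5.
Ana has value 4.5 → rank 7.

7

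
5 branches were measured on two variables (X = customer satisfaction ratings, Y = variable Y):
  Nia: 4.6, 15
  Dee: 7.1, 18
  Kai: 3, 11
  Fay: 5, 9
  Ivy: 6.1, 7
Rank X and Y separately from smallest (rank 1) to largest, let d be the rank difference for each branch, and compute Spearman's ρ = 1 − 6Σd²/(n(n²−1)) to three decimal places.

0.100

Ranks of variable 1: 2, 5, 1, 3, 4
Ranks of variable 2: 4, 5, 3, 2, 1
d = r₁ − r₂: -2, 0, -2, 1, 3
d²: 4, 0, 4, 1, 9; Σd² = 18
ρ = 1 − 6·18/(5·24) = 1 − 108/120 = 0.100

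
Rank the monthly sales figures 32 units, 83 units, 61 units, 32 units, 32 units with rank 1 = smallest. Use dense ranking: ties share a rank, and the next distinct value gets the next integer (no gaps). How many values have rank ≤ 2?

Sorted (ascending): 32, 32, 32, 61, 83
The 3 values of 32 share dense rank 1.
Remaining distinct values take the next consecutive integers.
Ranks ≤ 2: {1, 1, 1, 2} → 4 values.

4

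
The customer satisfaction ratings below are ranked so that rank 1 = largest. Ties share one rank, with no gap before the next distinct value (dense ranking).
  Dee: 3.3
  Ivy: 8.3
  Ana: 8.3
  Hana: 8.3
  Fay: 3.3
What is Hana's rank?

1

Sorted (descending): 8.3, 8.3, 8.3, 3.3, 3.3
The 3 values of 8.3 share dense rank 1.
The 2 values of 3.3 share dense rank 2.
Hana has value 8.3 → rank 1.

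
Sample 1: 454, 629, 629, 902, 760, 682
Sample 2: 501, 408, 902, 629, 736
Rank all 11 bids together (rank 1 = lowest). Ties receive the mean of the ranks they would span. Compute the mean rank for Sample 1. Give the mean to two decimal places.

Sorted (ascending): 408, 454, 501, 629, 629, 629, 682, 736, 760, 902, 902
The 3 values of 629 occupy positions 4–6 → average rank 5.
The 2 values of 902 occupy positions 10–11 → average rank (10+11)/2 = 10.5.
Sample 1 values → pooled ranks: 454→2, 629→5, 629→5, 902→10.5, 760→9, 682→7
Mean rank = (2 + 5 + 5 + 10.5 + 9 + 7) / 6 = 6.42

6.42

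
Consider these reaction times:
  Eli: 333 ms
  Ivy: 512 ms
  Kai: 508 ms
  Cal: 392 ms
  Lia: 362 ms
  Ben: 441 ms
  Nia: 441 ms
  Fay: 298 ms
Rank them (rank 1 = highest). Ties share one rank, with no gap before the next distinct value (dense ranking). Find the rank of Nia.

Sorted (descending): 512, 508, 441, 441, 392, 362, 333, 298
The 2 values of 441 share dense rank 3.
Remaining distinct values take the next consecutive integers.
Nia has value 441 ms → rank 3.

3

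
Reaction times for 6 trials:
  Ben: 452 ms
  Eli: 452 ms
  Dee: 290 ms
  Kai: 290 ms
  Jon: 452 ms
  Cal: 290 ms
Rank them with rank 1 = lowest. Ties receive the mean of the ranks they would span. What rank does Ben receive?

5

Sorted (ascending): 290, 290, 290, 452, 452, 452
The 3 values of 290 occupy positions 1–3 → average rank 2.
The 3 values of 452 occupy positions 4–6 → average rank 5.
Ben has value 452 ms → rank 5.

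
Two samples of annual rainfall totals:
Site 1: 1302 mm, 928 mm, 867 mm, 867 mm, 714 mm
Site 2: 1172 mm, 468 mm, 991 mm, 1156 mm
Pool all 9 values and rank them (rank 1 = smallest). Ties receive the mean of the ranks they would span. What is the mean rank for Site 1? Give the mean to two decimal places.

4.60

Sorted (ascending): 468, 714, 867, 867, 928, 991, 1156, 1172, 1302
The 2 values of 867 occupy positions 3–4 → average rank (3+4)/2 = 3.5.
Site 1 values → pooled ranks: 1302→9, 928→5, 867→3.5, 867→3.5, 714→2
Mean rank = (9 + 5 + 3.5 + 3.5 + 2) / 5 = 4.60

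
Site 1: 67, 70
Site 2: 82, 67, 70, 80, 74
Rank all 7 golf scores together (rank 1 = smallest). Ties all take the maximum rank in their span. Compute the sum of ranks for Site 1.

Sorted (ascending): 67, 67, 70, 70, 74, 80, 82
The 2 values of 67 occupy positions 1–2 → each gets rank 2.
The 2 values of 70 occupy positions 3–4 → each gets rank 4.
Site 1 values → pooled ranks: 67→2, 70→4
Rank sum = 2 + 4 = 6

6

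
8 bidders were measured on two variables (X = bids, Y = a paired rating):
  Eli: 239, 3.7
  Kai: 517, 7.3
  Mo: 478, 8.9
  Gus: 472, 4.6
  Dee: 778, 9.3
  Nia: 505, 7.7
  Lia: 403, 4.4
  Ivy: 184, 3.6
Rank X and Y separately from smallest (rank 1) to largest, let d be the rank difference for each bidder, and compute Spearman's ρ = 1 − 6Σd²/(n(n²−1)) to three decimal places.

Ranks of variable 1: 2, 7, 5, 4, 8, 6, 3, 1
Ranks of variable 2: 2, 5, 7, 4, 8, 6, 3, 1
d = r₁ − r₂: 0, 2, -2, 0, 0, 0, 0, 0
d²: 0, 4, 4, 0, 0, 0, 0, 0; Σd² = 8
ρ = 1 − 6·8/(8·63) = 1 − 48/504 = 0.905

0.905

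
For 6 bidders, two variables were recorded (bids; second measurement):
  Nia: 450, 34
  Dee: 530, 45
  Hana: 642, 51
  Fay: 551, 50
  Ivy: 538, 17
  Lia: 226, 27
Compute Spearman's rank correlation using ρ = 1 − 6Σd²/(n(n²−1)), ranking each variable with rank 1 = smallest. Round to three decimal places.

Ranks of variable 1: 2, 3, 6, 5, 4, 1
Ranks of variable 2: 3, 4, 6, 5, 1, 2
d = r₁ − r₂: -1, -1, 0, 0, 3, -1
d²: 1, 1, 0, 0, 9, 1; Σd² = 12
ρ = 1 − 6·12/(6·35) = 1 − 72/210 = 0.657

0.657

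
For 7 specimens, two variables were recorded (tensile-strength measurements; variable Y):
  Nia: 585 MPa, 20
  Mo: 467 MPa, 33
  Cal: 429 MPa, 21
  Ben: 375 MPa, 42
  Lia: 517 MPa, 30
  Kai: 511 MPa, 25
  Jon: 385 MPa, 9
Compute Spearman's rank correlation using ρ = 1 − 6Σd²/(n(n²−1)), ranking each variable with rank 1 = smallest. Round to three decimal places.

Ranks of variable 1: 7, 4, 3, 1, 6, 5, 2
Ranks of variable 2: 2, 6, 3, 7, 5, 4, 1
d = r₁ − r₂: 5, -2, 0, -6, 1, 1, 1
d²: 25, 4, 0, 36, 1, 1, 1; Σd² = 68
ρ = 1 − 6·68/(7·48) = 1 − 408/336 = -0.214

-0.214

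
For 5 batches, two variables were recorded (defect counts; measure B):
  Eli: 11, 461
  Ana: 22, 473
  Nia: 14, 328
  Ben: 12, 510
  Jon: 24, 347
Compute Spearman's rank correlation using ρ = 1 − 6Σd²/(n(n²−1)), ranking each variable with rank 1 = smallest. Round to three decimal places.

Ranks of variable 1: 1, 4, 3, 2, 5
Ranks of variable 2: 3, 4, 1, 5, 2
d = r₁ − r₂: -2, 0, 2, -3, 3
d²: 4, 0, 4, 9, 9; Σd² = 26
ρ = 1 − 6·26/(5·24) = 1 − 156/120 = -0.300

-0.300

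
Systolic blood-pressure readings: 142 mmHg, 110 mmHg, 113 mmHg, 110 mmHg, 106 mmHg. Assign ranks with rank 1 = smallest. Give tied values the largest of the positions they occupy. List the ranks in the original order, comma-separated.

5, 3, 4, 3, 1

Sorted (ascending): 106, 110, 110, 113, 142
The 2 values of 110 occupy positions 2–3 → each gets rank 3.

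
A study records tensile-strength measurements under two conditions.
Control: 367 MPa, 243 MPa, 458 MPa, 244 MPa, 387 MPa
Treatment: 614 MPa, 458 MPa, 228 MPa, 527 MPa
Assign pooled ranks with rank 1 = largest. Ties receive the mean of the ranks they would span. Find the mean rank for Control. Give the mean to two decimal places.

Sorted (descending): 614, 527, 458, 458, 387, 367, 244, 243, 228
The 2 values of 458 occupy positions 3–4 → average rank (3+4)/2 = 3.5.
Control values → pooled ranks: 367→6, 243→8, 458→3.5, 244→7, 387→5
Mean rank = (6 + 8 + 3.5 + 7 + 5) / 5 = 5.90

5.90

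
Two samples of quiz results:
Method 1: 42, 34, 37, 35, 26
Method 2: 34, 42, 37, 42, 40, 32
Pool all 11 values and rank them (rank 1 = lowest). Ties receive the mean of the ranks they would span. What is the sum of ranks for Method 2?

40

Sorted (ascending): 26, 32, 34, 34, 35, 37, 37, 40, 42, 42, 42
The 2 values of 34 occupy positions 3–4 → average rank (3+4)/2 = 3.5.
The 2 values of 37 occupy positions 6–7 → average rank (6+7)/2 = 6.5.
The 3 values of 42 occupy positions 9–11 → average rank 10.
Method 2 values → pooled ranks: 34→3.5, 42→10, 37→6.5, 42→10, 40→8, 32→2
Rank sum = 3.5 + 10 + 6.5 + 10 + 8 + 2 = 40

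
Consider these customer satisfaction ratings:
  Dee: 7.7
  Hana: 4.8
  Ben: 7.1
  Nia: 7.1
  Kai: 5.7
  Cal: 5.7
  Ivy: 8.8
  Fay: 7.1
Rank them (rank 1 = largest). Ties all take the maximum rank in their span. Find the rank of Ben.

5

Sorted (descending): 8.8, 7.7, 7.1, 7.1, 7.1, 5.7, 5.7, 4.8
The 3 values of 7.1 occupy positions 3–5 → each gets rank 5.
The 2 values of 5.7 occupy positions 6–7 → each gets rank 7.
Ben has value 7.1 → rank 5.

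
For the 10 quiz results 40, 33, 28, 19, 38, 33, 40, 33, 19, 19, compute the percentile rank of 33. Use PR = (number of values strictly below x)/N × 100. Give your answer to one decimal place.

40.0

N = 10.
Strictly below 33: 4. Equal to 33: 3.
PR = 4/10 × 100 = 40.0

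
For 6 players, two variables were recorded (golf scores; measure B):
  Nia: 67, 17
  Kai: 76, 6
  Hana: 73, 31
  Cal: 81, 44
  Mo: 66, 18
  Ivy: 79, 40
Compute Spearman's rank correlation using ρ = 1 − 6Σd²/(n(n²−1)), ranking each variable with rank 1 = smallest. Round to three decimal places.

0.600

Ranks of variable 1: 2, 4, 3, 6, 1, 5
Ranks of variable 2: 2, 1, 4, 6, 3, 5
d = r₁ − r₂: 0, 3, -1, 0, -2, 0
d²: 0, 9, 1, 0, 4, 0; Σd² = 14
ρ = 1 − 6·14/(6·35) = 1 − 84/210 = 0.600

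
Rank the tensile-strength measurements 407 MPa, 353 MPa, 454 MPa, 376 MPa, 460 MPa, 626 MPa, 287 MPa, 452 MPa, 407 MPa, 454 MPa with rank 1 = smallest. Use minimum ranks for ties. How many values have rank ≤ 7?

8

Sorted (ascending): 287, 353, 376, 407, 407, 452, 454, 454, 460, 626
The 2 values of 407 occupy positions 4–5 → each gets rank 4.
The 2 values of 454 occupy positions 7–8 → each gets rank 7.
Ranks ≤ 7: {1, 2, 3, 4, 4, 6, 7, 7} → 8 values.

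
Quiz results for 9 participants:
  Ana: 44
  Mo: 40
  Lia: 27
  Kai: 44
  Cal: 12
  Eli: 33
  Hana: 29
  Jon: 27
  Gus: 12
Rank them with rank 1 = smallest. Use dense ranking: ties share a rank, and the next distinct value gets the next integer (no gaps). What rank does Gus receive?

Sorted (ascending): 12, 12, 27, 27, 29, 33, 40, 44, 44
The 2 values of 12 share dense rank 1.
The 2 values of 27 share dense rank 2.
The 2 values of 44 share dense rank 6.
Remaining distinct values take the next consecutive integers.
Gus has value 12 → rank 1.

1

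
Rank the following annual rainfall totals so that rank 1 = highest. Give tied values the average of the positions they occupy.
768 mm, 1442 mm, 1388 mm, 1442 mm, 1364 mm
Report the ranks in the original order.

5, 1.5, 3, 1.5, 4

Sorted (descending): 1442, 1442, 1388, 1364, 768
The 2 values of 1442 occupy positions 1–2 → average rank (1+2)/2 = 1.5.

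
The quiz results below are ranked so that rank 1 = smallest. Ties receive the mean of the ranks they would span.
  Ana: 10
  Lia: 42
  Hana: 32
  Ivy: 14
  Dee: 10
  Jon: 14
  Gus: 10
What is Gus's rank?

Sorted (ascending): 10, 10, 10, 14, 14, 32, 42
The 3 values of 10 occupy positions 1–3 → average rank 2.
The 2 values of 14 occupy positions 4–5 → average rank (4+5)/2 = 4.5.
Gus has value 10 → rank 2.

2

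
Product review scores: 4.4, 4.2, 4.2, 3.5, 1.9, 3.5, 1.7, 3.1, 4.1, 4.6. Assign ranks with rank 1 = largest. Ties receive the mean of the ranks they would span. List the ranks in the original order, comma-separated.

Sorted (descending): 4.6, 4.4, 4.2, 4.2, 4.1, 3.5, 3.5, 3.1, 1.9, 1.7
The 2 values of 4.2 occupy positions 3–4 → average rank (3+4)/2 = 3.5.
The 2 values of 3.5 occupy positions 6–7 → average rank (6+7)/2 = 6.5.

2, 3.5, 3.5, 6.5, 9, 6.5, 10, 8, 5, 1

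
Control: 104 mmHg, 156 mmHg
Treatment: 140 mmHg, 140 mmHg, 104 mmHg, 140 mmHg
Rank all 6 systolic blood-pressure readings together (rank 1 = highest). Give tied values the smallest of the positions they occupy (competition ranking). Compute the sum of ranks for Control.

Sorted (descending): 156, 140, 140, 140, 104, 104
The 3 values of 140 occupy positions 2–4 → each gets rank 2.
The 2 values of 104 occupy positions 5–6 → each gets rank 5.
Control values → pooled ranks: 104→5, 156→1
Rank sum = 5 + 1 = 6

6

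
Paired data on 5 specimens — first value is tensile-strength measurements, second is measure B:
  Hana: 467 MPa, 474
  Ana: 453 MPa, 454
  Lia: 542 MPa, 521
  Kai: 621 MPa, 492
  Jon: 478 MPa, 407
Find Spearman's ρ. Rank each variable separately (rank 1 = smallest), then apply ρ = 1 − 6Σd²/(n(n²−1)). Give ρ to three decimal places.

0.600

Ranks of variable 1: 2, 1, 4, 5, 3
Ranks of variable 2: 3, 2, 5, 4, 1
d = r₁ − r₂: -1, -1, -1, 1, 2
d²: 1, 1, 1, 1, 4; Σd² = 8
ρ = 1 − 6·8/(5·24) = 1 − 48/120 = 0.600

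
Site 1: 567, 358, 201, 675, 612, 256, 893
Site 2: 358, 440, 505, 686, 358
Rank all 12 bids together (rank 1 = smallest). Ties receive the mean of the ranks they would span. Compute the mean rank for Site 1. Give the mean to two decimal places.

Sorted (ascending): 201, 256, 358, 358, 358, 440, 505, 567, 612, 675, 686, 893
The 3 values of 358 occupy positions 3–5 → average rank 4.
Site 1 values → pooled ranks: 567→8, 358→4, 201→1, 675→10, 612→9, 256→2, 893→12
Mean rank = (8 + 4 + 1 + 10 + 9 + 2 + 12) / 7 = 6.57

6.57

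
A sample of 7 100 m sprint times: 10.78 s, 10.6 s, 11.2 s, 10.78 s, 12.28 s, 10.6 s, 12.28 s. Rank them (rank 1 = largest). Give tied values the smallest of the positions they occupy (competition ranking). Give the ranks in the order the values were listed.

4, 6, 3, 4, 1, 6, 1

Sorted (descending): 12.28, 12.28, 11.2, 10.78, 10.78, 10.6, 10.6
The 2 values of 12.28 occupy positions 1–2 → each gets rank 1.
The 2 values of 10.78 occupy positions 4–5 → each gets rank 4.
The 2 values of 10.6 occupy positions 6–7 → each gets rank 6.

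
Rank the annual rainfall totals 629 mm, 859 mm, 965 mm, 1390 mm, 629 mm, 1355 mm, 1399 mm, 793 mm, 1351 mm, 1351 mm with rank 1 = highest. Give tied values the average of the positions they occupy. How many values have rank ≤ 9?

Sorted (descending): 1399, 1390, 1355, 1351, 1351, 965, 859, 793, 629, 629
The 2 values of 1351 occupy positions 4–5 → average rank (4+5)/2 = 4.5.
The 2 values of 629 occupy positions 9–10 → average rank (9+10)/2 = 9.5.
Ranks ≤ 9: {1, 2, 3, 4.5, 4.5, 6, 7, 8} → 8 values.

8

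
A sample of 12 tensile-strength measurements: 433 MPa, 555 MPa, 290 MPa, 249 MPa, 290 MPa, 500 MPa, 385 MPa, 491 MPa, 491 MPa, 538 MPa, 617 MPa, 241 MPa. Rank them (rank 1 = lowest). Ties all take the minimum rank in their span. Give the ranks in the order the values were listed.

Sorted (ascending): 241, 249, 290, 290, 385, 433, 491, 491, 500, 538, 555, 617
The 2 values of 290 occupy positions 3–4 → each gets rank 3.
The 2 values of 491 occupy positions 7–8 → each gets rank 7.

6, 11, 3, 2, 3, 9, 5, 7, 7, 10, 12, 1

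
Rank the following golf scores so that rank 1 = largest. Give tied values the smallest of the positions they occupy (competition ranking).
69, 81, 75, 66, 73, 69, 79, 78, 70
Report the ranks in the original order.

Sorted (descending): 81, 79, 78, 75, 73, 70, 69, 69, 66
The 2 values of 69 occupy positions 7–8 → each gets rank 7.

7, 1, 4, 9, 5, 7, 2, 3, 6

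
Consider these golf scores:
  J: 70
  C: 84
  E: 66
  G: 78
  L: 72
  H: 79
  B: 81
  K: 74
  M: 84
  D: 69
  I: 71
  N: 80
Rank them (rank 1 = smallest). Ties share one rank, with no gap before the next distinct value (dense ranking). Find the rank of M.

Sorted (ascending): 66, 69, 70, 71, 72, 74, 78, 79, 80, 81, 84, 84
The 2 values of 84 share dense rank 11.
Remaining distinct values take the next consecutive integers.
M has value 84 → rank 11.

11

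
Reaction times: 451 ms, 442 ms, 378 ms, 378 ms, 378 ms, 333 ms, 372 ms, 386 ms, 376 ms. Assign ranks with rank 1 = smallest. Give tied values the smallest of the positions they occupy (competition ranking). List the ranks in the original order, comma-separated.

9, 8, 4, 4, 4, 1, 2, 7, 3

Sorted (ascending): 333, 372, 376, 378, 378, 378, 386, 442, 451
The 3 values of 378 occupy positions 4–6 → each gets rank 4.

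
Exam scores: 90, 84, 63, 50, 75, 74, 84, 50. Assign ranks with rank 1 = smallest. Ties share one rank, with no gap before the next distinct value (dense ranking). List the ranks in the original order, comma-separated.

Sorted (ascending): 50, 50, 63, 74, 75, 84, 84, 90
The 2 values of 50 share dense rank 1.
The 2 values of 84 share dense rank 5.
Remaining distinct values take the next consecutive integers.

6, 5, 2, 1, 4, 3, 5, 1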